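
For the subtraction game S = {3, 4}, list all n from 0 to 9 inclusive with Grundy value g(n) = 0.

0, 1, 2, 7, 8, 9

Build the Grundy sequence with g(k) = mex{g(k−s) : s ∈ {3, 4}, s ≤ k}:
g(0) = mex{} = 0
g(1) = mex{} = 0
g(2) = mex{} = 0
g(3) = mex{0} = 1
g(4) = mex{0} = 1
g(5) = mex{0} = 1
g(6) = mex{0,1} = 2
g(7) = mex{1} = 0
g(8) = mex{1} = 0
g(9) = mex{1,2} = 0
The P-positions (g = 0) in 0..9 are 0, 1, 2, 7, 8, 9.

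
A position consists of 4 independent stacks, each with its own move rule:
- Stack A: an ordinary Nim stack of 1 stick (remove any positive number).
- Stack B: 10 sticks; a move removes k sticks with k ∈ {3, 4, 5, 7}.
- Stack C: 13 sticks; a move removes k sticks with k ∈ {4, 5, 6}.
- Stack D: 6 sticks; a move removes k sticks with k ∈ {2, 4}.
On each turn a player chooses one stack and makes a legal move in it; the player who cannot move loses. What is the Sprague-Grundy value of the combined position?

Stack A is a plain Nim stack of size 1, so its Grundy value is 1.
Grundy values for stack B (subtraction set {3, 4, 5, 7}):
k:     0  1  2  3  4  5  6  7  8  9 10
g(k):  0  0  0  1  1  1  2  2  2  3  0
So g(10) = 0.
For stack C, compute g(0), g(1), … with moves {4, 5, 6}:
k:     0  1  2  3  4  5  6  7  8  9 10 11 12 13
g(k):  0  0  0  0  1  1  1  1  2  2  0  0  0  0
So g(13) = 0.
For stack D, compute g(0), g(1), … with moves {2, 4}:
k:     0  1  2  3  4  5  6
g(k):  0  0  1  1  2  2  0
So g(6) = 0.
By the Sprague-Grundy theorem, the Grundy value of a sum of independent games is the XOR of the component values.
Combined value = 1 XOR 0 XOR 0 XOR 0 = 1.

1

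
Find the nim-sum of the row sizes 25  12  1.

20

Nim-sum: 25 ^ 12 ^ 1 = 20.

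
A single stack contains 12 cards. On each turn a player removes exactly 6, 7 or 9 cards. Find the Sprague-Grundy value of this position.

Build the Grundy sequence with g(k) = mex{g(k−s) : s ∈ {6, 7, 9}, s ≤ k}:
k:     0  1  2  3  4  5  6  7  8  9 10 11 12
g(k):  0  0  0  0  0  0  1  1  1  1  1  1  2
So g(12) = 2.

2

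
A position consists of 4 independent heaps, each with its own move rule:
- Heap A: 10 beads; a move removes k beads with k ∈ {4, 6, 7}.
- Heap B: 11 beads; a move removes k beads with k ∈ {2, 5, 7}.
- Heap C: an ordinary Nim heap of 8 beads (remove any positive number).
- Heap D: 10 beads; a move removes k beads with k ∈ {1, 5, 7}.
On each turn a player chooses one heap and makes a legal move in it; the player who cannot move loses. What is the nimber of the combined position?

Build the Grundy sequence for heap A with g(k) = mex{g(k−s) : s ∈ {4, 6, 7}, s ≤ k}:
g(0) = mex{} = 0
g(1) = mex{} = 0
g(2) = mex{} = 0
g(3) = mex{} = 0
g(4) = mex{0} = 1
g(5) = mex{0} = 1
g(6) = mex{0} = 1
g(7) = mex{0} = 1
g(8) = mex{0,1} = 2
g(9) = mex{0,1} = 2
g(10) = mex{0,1} = 2
So g(10) = 2.
Grundy values for heap B (subtraction set {2, 5, 7}):
k:     0  1  2  3  4  5  6  7  8  9 10 11
g(k):  0  0  1  1  0  2  1  3  2  2  0  3
So g(11) = 3.
Heap C is a plain Nim heap of size 8, so its Grundy value is 8.
For heap D, compute g(0), g(1), … with moves {1, 5, 7}:
g(0) = mex{} = 0
g(1) = mex{0} = 1
g(2) = mex{1} = 0
g(3) = mex{0} = 1
g(4) = mex{1} = 0
g(5) = mex{0} = 1
g(6) = mex{1} = 0
g(7) = mex{0} = 1
g(8) = mex{1} = 0
g(9) = mex{0} = 1
g(10) = mex{1} = 0
So g(10) = 0.
By the Sprague-Grundy theorem, the Grundy value of a sum of independent games is the XOR of the component values.
Combined value = 2 ⊕ 3 ⊕ 8 ⊕ 0 = 9.

9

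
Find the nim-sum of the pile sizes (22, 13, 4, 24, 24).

31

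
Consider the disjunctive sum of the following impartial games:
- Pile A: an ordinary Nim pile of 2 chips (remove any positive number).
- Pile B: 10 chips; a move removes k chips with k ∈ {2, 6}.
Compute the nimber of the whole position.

Pile A is a plain Nim pile of size 2, so its Grundy value is 2.
Build the Grundy sequence for pile B with g(k) = mex{g(k−s) : s ∈ {2, 6}, s ≤ k}:
g(0) = mex{} = 0
g(1) = mex{} = 0
g(2) = mex{0} = 1
g(3) = mex{0} = 1
g(4) = mex{1} = 0
g(5) = mex{1} = 0
g(6) = mex{0} = 1
g(7) = mex{0} = 1
g(8) = mex{1} = 0
g(9) = mex{1} = 0
g(10) = mex{0} = 1
So g(10) = 1.
The value of a disjunctive sum is the nim-sum of the parts.
Combined value = 2 ⊕ 1 = 3.

3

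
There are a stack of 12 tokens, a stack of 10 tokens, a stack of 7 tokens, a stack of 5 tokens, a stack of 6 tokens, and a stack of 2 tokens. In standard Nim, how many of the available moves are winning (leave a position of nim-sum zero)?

0

Nim-sum: 12 ^ 10 ^ 7 ^ 5 ^ 6 ^ 2 = 0.
The nim-sum is already 0, so every move leaves a nonzero nim-sum — there are no winning moves.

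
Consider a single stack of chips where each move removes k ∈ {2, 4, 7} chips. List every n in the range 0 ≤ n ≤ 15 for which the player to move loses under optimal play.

0, 1, 6, 9, 12, 15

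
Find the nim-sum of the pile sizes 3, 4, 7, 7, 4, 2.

1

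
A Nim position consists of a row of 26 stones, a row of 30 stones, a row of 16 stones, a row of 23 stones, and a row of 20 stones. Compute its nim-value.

Compute the nim-sum pairwise:
26 ^ 30 = 4
4 ^ 16 = 20
20 ^ 23 = 3
3 ^ 20 = 23

23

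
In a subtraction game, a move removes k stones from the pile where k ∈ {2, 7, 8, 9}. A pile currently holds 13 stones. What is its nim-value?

Grundy values for subtraction set {2, 7, 8, 9}:
g(0) = mex{} = 0
g(1) = mex{} = 0
g(2) = mex{0} = 1
g(3) = mex{0} = 1
g(4) = mex{1} = 0
g(5) = mex{1} = 0
g(6) = mex{0} = 1
g(7) = mex{0} = 1
g(8) = mex{0,1} = 2
g(9) = mex{0,1} = 2
g(10) = mex{0,1,2} = 3
g(11) = mex{0,1,2} = 3
g(12) = mex{0,1,3} = 2
g(13) = mex{0,1,3} = 2
So g(13) = 2.

2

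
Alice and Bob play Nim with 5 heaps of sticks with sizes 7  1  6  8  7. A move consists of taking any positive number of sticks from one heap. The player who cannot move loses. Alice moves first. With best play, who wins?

Bitwise XOR of the heap sizes:
  0111  (7)
  0001  (1)
  0110  (6)
  1000  (8)
  0111  (7)
  ----
  1111  (15)
The nim-sum is 15 ≠ 0, so this is an N-position: the player to move can win; Alice has a winning move.

Alice wins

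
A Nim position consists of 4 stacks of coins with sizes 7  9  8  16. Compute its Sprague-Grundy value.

22

Compute the nim-sum pairwise:
7 ⊕ 9 = 14
14 ⊕ 8 = 6
6 ⊕ 16 = 22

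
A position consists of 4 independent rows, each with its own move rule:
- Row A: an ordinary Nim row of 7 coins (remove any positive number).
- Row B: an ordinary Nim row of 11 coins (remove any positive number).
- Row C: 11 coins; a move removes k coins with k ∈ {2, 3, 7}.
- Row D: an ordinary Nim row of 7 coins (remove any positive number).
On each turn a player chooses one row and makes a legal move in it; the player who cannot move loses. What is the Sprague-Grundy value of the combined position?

11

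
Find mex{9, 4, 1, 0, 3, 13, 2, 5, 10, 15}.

6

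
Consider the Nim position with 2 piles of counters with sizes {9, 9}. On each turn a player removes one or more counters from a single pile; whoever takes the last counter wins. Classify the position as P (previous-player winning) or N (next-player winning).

Bitwise XOR of the heap sizes:
  1001  (9)
  1001  (9)
  ----
  0000  (0)
The nim-sum is 0, so this is a P-position: the player to move is in a losing position under optimal play.

P-position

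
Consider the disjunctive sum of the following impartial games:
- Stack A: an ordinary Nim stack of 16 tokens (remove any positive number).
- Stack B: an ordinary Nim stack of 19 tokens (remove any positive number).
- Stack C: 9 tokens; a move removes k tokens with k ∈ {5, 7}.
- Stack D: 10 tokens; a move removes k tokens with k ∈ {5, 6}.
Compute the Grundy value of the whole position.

Stack A is a plain Nim stack of size 16, so its Grundy value is 16.
Stack B is a plain Nim stack of size 19, so its Grundy value is 19.
Grundy values for stack C (subtraction set {5, 7}):
k:     0  1  2  3  4  5  6  7  8  9
g(k):  0  0  0  0  0  1  1  1  1  1
So g(9) = 1.
For stack D, compute g(0), g(1), … with moves {5, 6}:
k:     0  1  2  3  4  5  6  7  8  9 10
g(k):  0  0  0  0  0  1  1  1  1  1  2
So g(10) = 2.
By the Sprague-Grundy theorem, the Grundy value of a sum of independent games is the XOR of the component values.
Combined value = 16 XOR 19 XOR 1 XOR 2 = 0.

0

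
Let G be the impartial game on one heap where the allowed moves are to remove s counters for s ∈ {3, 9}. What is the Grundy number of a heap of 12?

0

Compute g(0), g(1), … for moves {3, 9}:
g(0) = mex{} = 0
g(1) = mex{} = 0
g(2) = mex{} = 0
g(3) = mex{0} = 1
g(4) = mex{0} = 1
g(5) = mex{0} = 1
g(6) = mex{1} = 0
g(7) = mex{1} = 0
g(8) = mex{1} = 0
g(9) = mex{0} = 1
g(10) = mex{0} = 1
g(11) = mex{0} = 1
g(12) = mex{1} = 0
So g(12) = 0.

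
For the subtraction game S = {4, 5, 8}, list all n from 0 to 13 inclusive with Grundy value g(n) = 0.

0, 1, 2, 3, 12, 13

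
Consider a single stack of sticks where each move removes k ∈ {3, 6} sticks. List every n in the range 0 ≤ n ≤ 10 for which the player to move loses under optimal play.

0, 1, 2, 9, 10

Build the Grundy sequence with g(k) = mex{g(k−s) : s ∈ {3, 6}, s ≤ k}:
k:     0  1  2  3  4  5  6  7  8  9 10
g(k):  0  0  0  1  1  1  2  2  2  0  0
The P-positions (g = 0) in 0..10 are 0, 1, 2, 9, 10.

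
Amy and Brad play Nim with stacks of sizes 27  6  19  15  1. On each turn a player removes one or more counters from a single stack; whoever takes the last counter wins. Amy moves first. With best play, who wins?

Brad wins

In binary:
  11011  (27)
  00110  (6)
  10011  (19)
  01111  (15)
  00001  (1)
  -----
  00000  (0)
The nim-sum is 0, so this is a P-position: the player to move is in a losing position under optimal play; Amy is about to move from it and so loses — Brad wins.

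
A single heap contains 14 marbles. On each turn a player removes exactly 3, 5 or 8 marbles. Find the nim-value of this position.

Grundy values for subtraction set {3, 5, 8}:
k:     0  1  2  3  4  5  6  7  8  9 10 11 12 13 14
g(k):  0  0  0  1  1  1  2  2  2  3  3  0  0  0  1
So g(14) = 1.

1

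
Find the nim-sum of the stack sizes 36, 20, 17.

33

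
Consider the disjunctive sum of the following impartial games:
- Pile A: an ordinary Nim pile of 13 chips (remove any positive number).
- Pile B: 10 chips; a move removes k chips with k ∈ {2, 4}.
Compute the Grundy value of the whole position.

15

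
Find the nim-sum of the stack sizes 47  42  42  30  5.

52

Bitwise XOR of the heap sizes:
  101111  (47)
  101010  (42)
  101010  (42)
  011110  (30)
  000101  (5)
  ------
  110100  (52)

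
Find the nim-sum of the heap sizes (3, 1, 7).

In binary:
  011  (3)
  001  (1)
  111  (7)
  ---
  101  (5)

5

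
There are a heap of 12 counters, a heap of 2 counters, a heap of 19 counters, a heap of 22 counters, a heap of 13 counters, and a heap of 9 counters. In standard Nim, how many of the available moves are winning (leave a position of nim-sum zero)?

3

Compute the nim-sum pairwise:
12 XOR 2 = 14
14 XOR 19 = 29
29 XOR 22 = 11
11 XOR 13 = 6
6 XOR 9 = 15
The overall nim-sum is X = 15. A heap of size p has a winning move iff p XOR X < p (reduce it to p XOR X).
  12: 12 XOR 15 = 3 < 12 — winning move (to 3).
  2: 2 XOR 15 = 13 ≥ 2 — no move.
  19: 19 XOR 15 = 28 ≥ 19 — no move.
  22: 22 XOR 15 = 25 ≥ 22 — no move.
  13: 13 XOR 15 = 2 < 13 — winning move (to 2).
  9: 9 XOR 15 = 6 < 9 — winning move (to 6).
That gives 3 winning moves.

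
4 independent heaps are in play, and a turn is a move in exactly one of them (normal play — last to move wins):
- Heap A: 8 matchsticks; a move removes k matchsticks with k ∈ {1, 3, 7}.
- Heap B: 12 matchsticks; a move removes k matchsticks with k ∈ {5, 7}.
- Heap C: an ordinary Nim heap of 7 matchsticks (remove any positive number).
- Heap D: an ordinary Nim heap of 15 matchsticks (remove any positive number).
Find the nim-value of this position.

8

Build the Grundy sequence for heap A with g(k) = mex{g(k−s) : s ∈ {1, 3, 7}, s ≤ k}:
g(0) = mex{} = 0
g(1) = mex{0} = 1
g(2) = mex{1} = 0
g(3) = mex{0} = 1
g(4) = mex{1} = 0
g(5) = mex{0} = 1
g(6) = mex{1} = 0
g(7) = mex{0} = 1
g(8) = mex{1} = 0
So g(8) = 0.
Grundy values for heap B (subtraction set {5, 7}):
g(0) = mex{} = 0
g(1) = mex{} = 0
g(2) = mex{} = 0
g(3) = mex{} = 0
g(4) = mex{} = 0
g(5) = mex{0} = 1
g(6) = mex{0} = 1
g(7) = mex{0} = 1
g(8) = mex{0} = 1
g(9) = mex{0} = 1
g(10) = mex{0,1} = 2
g(11) = mex{0,1} = 2
g(12) = mex{1} = 0
So g(12) = 0.
Heap C is a plain Nim heap of size 7, so its Grundy value is 7.
Heap D is a plain Nim heap of size 15, so its Grundy value is 15.
The value of a disjunctive sum is the nim-sum of the parts.
Combined value = 0 ⊕ 0 ⊕ 7 ⊕ 15 = 8.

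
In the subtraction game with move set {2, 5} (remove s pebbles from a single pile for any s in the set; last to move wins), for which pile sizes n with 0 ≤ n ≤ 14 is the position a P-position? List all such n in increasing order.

0, 1, 4, 7, 8, 11, 14

Grundy values for subtraction set {2, 5}:
k:     0  1  2  3  4  5  6  7  8  9 10 11 12 13 14
g(k):  0  0  1  1  0  2  1  0  0  1  1  0  2  1  0
The P-positions (g = 0) in 0..14 are 0, 1, 4, 7, 8, 11, 14.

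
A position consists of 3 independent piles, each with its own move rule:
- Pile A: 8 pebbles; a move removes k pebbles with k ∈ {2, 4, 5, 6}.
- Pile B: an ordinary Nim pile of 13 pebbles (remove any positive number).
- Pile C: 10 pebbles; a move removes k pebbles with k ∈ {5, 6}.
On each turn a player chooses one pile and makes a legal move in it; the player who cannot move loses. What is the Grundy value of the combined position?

15

Build the Grundy sequence for pile A with g(k) = mex{g(k−s) : s ∈ {2, 4, 5, 6}, s ≤ k}:
k:     0  1  2  3  4  5  6  7  8
g(k):  0  0  1  1  2  2  3  3  0
So g(8) = 0.
Pile B is a plain Nim pile of size 13, so its Grundy value is 13.
For pile C, compute g(0), g(1), … with moves {5, 6}:
k:     0  1  2  3  4  5  6  7  8  9 10
g(k):  0  0  0  0  0  1  1  1  1  1  2
So g(10) = 2.
The value of a disjunctive sum is the nim-sum of the parts.
Combined value = 0 XOR 13 XOR 2 = 15.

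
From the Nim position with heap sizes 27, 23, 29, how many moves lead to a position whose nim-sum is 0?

3

Compute the nim-sum pairwise:
27 XOR 23 = 12
12 XOR 29 = 17
The overall nim-sum is X = 17. A heap of size p has a winning move iff p XOR X < p (reduce it to p XOR X).
  27: 27 XOR 17 = 10 < 27 — winning move (to 10).
  23: 23 XOR 17 = 6 < 23 — winning move (to 6).
  29: 29 XOR 17 = 12 < 29 — winning move (to 12).
That gives 3 winning moves.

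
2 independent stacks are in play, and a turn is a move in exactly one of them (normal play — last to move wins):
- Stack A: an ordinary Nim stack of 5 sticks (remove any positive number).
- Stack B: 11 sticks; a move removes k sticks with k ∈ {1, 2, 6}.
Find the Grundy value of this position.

4

Stack A is a plain Nim stack of size 5, so its Grundy value is 5.
Build the Grundy sequence for stack B with g(k) = mex{g(k−s) : s ∈ {1, 2, 6}, s ≤ k}:
k:     0  1  2  3  4  5  6  7  8  9 10 11
g(k):  0  1  2  0  1  2  3  0  1  2  0  1
So g(11) = 1.
By the Sprague-Grundy theorem, the Grundy value of a sum of independent games is the XOR of the component values.
Combined value = 5 XOR 1 = 4.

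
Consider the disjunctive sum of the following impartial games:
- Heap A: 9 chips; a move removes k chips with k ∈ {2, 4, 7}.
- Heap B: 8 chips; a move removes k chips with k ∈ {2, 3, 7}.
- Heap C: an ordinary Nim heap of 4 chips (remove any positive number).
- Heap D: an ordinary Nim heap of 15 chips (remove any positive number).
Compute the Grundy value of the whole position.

10

Grundy values for heap A (subtraction set {2, 4, 7}):
k:     0  1  2  3  4  5  6  7  8  9
g(k):  0  0  1  1  2  2  0  3  1  0
So g(9) = 0.
Build the Grundy sequence for heap B with g(k) = mex{g(k−s) : s ∈ {2, 3, 7}, s ≤ k}:
g(0) = mex{} = 0
g(1) = mex{} = 0
g(2) = mex{0} = 1
g(3) = mex{0} = 1
g(4) = mex{0,1} = 2
g(5) = mex{1} = 0
g(6) = mex{1,2} = 0
g(7) = mex{0,2} = 1
g(8) = mex{0} = 1
So g(8) = 1.
Heap C is a plain Nim heap of size 4, so its Grundy value is 4.
Heap D is a plain Nim heap of size 15, so its Grundy value is 15.
The value of a disjunctive sum is the nim-sum of the parts.
Combined value = 0 XOR 1 XOR 4 XOR 15 = 10.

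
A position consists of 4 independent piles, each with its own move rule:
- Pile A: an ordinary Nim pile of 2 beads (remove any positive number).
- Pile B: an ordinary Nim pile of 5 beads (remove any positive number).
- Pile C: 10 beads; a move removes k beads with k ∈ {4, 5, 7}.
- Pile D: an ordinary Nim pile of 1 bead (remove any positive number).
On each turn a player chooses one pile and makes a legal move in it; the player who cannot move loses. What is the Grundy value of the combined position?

Pile A is a plain Nim pile of size 2, so its Grundy value is 2.
Pile B is a plain Nim pile of size 5, so its Grundy value is 5.
For pile C, compute g(0), g(1), … with moves {4, 5, 7}:
g(0) = mex{} = 0
g(1) = mex{} = 0
g(2) = mex{} = 0
g(3) = mex{} = 0
g(4) = mex{0} = 1
g(5) = mex{0} = 1
g(6) = mex{0} = 1
g(7) = mex{0} = 1
g(8) = mex{0,1} = 2
g(9) = mex{0,1} = 2
g(10) = mex{0,1} = 2
So g(10) = 2.
Pile D is a plain Nim pile of size 1, so its Grundy value is 1.
The value of a disjunctive sum is the nim-sum of the parts.
Combined value = 2 XOR 5 XOR 2 XOR 1 = 4.

4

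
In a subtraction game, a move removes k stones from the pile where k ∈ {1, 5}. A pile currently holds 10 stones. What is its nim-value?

0

Grundy values for subtraction set {1, 5}:
g(0) = mex{} = 0
g(1) = mex{0} = 1
g(2) = mex{1} = 0
g(3) = mex{0} = 1
g(4) = mex{1} = 0
g(5) = mex{0} = 1
g(6) = mex{1} = 0
g(7) = mex{0} = 1
g(8) = mex{1} = 0
g(9) = mex{0} = 1
g(10) = mex{1} = 0
So g(10) = 0.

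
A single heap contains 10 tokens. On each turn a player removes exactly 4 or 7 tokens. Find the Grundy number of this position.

2

Grundy values for subtraction set {4, 7}:
g(0) = mex{} = 0
g(1) = mex{} = 0
g(2) = mex{} = 0
g(3) = mex{} = 0
g(4) = mex{0} = 1
g(5) = mex{0} = 1
g(6) = mex{0} = 1
g(7) = mex{0} = 1
g(8) = mex{0,1} = 2
g(9) = mex{0,1} = 2
g(10) = mex{0,1} = 2
So g(10) = 2.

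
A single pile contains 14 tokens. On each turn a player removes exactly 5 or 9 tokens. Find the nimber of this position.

0

Build the Grundy sequence with g(k) = mex{g(k−s) : s ∈ {5, 9}, s ≤ k}:
k:     0  1  2  3  4  5  6  7  8  9 10 11 12 13 14
g(k):  0  0  0  0  0  1  1  1  1  1  2  2  2  2  0
So g(14) = 0.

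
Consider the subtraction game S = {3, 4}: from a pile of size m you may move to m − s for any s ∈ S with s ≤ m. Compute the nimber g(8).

0

Compute g(0), g(1), … for moves {3, 4}:
k:     0  1  2  3  4  5  6  7  8
g(k):  0  0  0  1  1  1  2  0  0
So g(8) = 0.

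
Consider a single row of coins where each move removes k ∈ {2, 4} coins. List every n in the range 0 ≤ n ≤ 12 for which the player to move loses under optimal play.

Build the Grundy sequence with g(k) = mex{g(k−s) : s ∈ {2, 4}, s ≤ k}:
g(0) = mex{} = 0
g(1) = mex{} = 0
g(2) = mex{0} = 1
g(3) = mex{0} = 1
g(4) = mex{0,1} = 2
g(5) = mex{0,1} = 2
g(6) = mex{1,2} = 0
g(7) = mex{1,2} = 0
g(8) = mex{0,2} = 1
g(9) = mex{0,2} = 1
g(10) = mex{0,1} = 2
g(11) = mex{0,1} = 2
g(12) = mex{1,2} = 0
The P-positions (g = 0) in 0..12 are 0, 1, 6, 7, 12.

0, 1, 6, 7, 12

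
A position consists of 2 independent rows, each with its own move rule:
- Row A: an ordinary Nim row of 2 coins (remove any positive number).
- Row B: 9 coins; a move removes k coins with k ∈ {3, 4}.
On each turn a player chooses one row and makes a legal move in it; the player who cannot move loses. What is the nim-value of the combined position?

Row A is a plain Nim row of size 2, so its Grundy value is 2.
For row B, compute g(0), g(1), … with moves {3, 4}:
g(0) = mex{} = 0
g(1) = mex{} = 0
g(2) = mex{} = 0
g(3) = mex{0} = 1
g(4) = mex{0} = 1
g(5) = mex{0} = 1
g(6) = mex{0,1} = 2
g(7) = mex{1} = 0
g(8) = mex{1} = 0
g(9) = mex{1,2} = 0
So g(9) = 0.
The value of a disjunctive sum is the nim-sum of the parts.
Combined value = 2 XOR 0 = 2.

2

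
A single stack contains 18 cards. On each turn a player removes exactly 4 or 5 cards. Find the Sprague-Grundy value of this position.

0

Build the Grundy sequence with g(k) = mex{g(k−s) : s ∈ {4, 5}, s ≤ k}:
k:     0  1  2  3  4  5  6  7  8  9 10 11 12 13 14 15 16 17 18
g(k):  0  0  0  0  1  1  1  1  2  0  0  0  0  1  1  1  1  2  0
So g(18) = 0.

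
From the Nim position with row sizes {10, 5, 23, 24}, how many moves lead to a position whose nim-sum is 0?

Nim-sum: 10 XOR 5 XOR 23 XOR 24 = 0.
The nim-sum is already 0, so every move leaves a nonzero nim-sum — there are no winning moves.

0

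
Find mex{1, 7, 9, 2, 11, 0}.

The values 0, 1, 2 are all present; 3 is the first non-negative integer missing from the set.

3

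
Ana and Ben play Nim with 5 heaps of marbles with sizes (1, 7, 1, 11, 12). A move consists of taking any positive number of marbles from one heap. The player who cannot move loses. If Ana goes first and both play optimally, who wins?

Ben wins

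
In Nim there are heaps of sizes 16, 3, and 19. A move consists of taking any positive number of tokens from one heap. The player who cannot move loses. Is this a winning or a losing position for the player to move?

Losing position

Compute the nim-sum pairwise:
16 XOR 3 = 19
19 XOR 19 = 0
The nim-sum is 0, so this is a P-position: the player to move is in a losing position under optimal play.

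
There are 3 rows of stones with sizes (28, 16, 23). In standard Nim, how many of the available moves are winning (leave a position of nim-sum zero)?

Nim-sum: 28 XOR 16 XOR 23 = 27.
The overall nim-sum is X = 27. A row of size p has a winning move iff p XOR X < p (reduce it to p XOR X).
  28: 28 XOR 27 = 7 < 28 — winning move (to 7).
  16: 16 XOR 27 = 11 < 16 — winning move (to 11).
  23: 23 XOR 27 = 12 < 23 — winning move (to 12).
That gives 3 winning moves.

3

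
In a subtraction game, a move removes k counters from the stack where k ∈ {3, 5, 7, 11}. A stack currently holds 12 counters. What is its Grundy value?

Compute g(0), g(1), … for moves {3, 5, 7, 11}:
k:     0  1  2  3  4  5  6  7  8  9 10 11 12
g(k):  0  0  0  1  1  1  2  2  2  3  0  3  4
So g(12) = 4.

4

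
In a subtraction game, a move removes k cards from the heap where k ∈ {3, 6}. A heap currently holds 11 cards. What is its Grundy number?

0

Compute g(0), g(1), … for moves {3, 6}:
g(0) = mex{} = 0
g(1) = mex{} = 0
g(2) = mex{} = 0
g(3) = mex{0} = 1
g(4) = mex{0} = 1
g(5) = mex{0} = 1
g(6) = mex{0,1} = 2
g(7) = mex{0,1} = 2
g(8) = mex{0,1} = 2
g(9) = mex{1,2} = 0
g(10) = mex{1,2} = 0
g(11) = mex{1,2} = 0
So g(11) = 0.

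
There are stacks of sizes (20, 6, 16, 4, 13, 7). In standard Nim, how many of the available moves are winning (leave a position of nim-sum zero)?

Nim-sum: 20 ⊕ 6 ⊕ 16 ⊕ 4 ⊕ 13 ⊕ 7 = 12.
The overall nim-sum is X = 12. A stack of size p has a winning move iff p XOR X < p (reduce it to p XOR X).
  20: 20 XOR 12 = 24 ≥ 20 — no move.
  6: 6 XOR 12 = 10 ≥ 6 — no move.
  16: 16 XOR 12 = 28 ≥ 16 — no move.
  4: 4 XOR 12 = 8 ≥ 4 — no move.
  13: 13 XOR 12 = 1 < 13 — winning move (to 1).
  7: 7 XOR 12 = 11 ≥ 7 — no move.
That gives 1 winning move.

1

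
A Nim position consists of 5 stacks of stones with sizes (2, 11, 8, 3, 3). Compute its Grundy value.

Nim-sum: 2 XOR 11 XOR 8 XOR 3 XOR 3 = 1.

1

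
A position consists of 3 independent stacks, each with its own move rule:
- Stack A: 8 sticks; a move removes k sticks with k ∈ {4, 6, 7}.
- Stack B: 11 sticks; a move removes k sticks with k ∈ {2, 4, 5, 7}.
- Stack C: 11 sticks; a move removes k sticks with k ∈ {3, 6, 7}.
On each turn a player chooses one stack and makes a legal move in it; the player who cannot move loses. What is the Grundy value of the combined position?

3

For stack A, compute g(0), g(1), … with moves {4, 6, 7}:
k:     0  1  2  3  4  5  6  7  8
g(k):  0  0  0  0  1  1  1  1  2
So g(8) = 2.
For stack B, compute g(0), g(1), … with moves {2, 4, 5, 7}:
g(0) = mex{} = 0
g(1) = mex{} = 0
g(2) = mex{0} = 1
g(3) = mex{0} = 1
g(4) = mex{0,1} = 2
g(5) = mex{0,1} = 2
g(6) = mex{0,1,2} = 3
g(7) = mex{0,1,2} = 3
g(8) = mex{0,1,2,3} = 4
g(9) = mex{1,2,3} = 0
g(10) = mex{1,2,3,4} = 0
g(11) = mex{0,2,3} = 1
So g(11) = 1.
Build the Grundy sequence for stack C with g(k) = mex{g(k−s) : s ∈ {3, 6, 7}, s ≤ k}:
k:     0  1  2  3  4  5  6  7  8  9 10 11
g(k):  0  0  0  1  1  1  2  2  2  3  0  0
So g(11) = 0.
The value of a disjunctive sum is the nim-sum of the parts.
Combined value = 2 ⊕ 1 ⊕ 0 = 3.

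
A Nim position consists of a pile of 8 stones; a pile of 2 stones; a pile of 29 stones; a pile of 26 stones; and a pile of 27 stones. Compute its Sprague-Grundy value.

Write each in binary and XOR column by column:
  01000  (8)
  00010  (2)
  11101  (29)
  11010  (26)
  11011  (27)
  -----
  10110  (22)

22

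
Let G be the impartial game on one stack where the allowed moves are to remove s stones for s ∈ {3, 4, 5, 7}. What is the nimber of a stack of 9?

3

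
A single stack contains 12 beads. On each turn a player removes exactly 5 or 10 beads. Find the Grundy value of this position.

2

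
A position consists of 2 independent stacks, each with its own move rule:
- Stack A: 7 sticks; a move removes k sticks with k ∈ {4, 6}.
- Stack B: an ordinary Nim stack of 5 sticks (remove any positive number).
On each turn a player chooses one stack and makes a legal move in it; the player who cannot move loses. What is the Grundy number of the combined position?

Grundy values for stack A (subtraction set {4, 6}):
g(0) = mex{} = 0
g(1) = mex{} = 0
g(2) = mex{} = 0
g(3) = mex{} = 0
g(4) = mex{0} = 1
g(5) = mex{0} = 1
g(6) = mex{0} = 1
g(7) = mex{0} = 1
So g(7) = 1.
Stack B is a plain Nim stack of size 5, so its Grundy value is 5.
The value of a disjunctive sum is the nim-sum of the parts.
Combined value = 1 XOR 5 = 4.

4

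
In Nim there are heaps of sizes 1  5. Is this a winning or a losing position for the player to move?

Winning position

Bitwise XOR of the heap sizes:
  001  (1)
  101  (5)
  ---
  100  (4)
The nim-sum is 4 ≠ 0, so this is an N-position: the player to move can win.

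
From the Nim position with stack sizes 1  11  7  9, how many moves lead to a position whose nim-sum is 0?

1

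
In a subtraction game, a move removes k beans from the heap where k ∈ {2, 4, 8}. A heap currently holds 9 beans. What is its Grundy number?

1

Build the Grundy sequence with g(k) = mex{g(k−s) : s ∈ {2, 4, 8}, s ≤ k}:
k:     0  1  2  3  4  5  6  7  8  9
g(k):  0  0  1  1  2  2  0  0  1  1
So g(9) = 1.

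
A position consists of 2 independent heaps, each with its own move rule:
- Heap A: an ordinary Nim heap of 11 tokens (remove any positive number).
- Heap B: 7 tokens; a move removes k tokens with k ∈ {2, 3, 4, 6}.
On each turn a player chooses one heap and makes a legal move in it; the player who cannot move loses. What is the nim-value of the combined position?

8

Heap A is a plain Nim heap of size 11, so its Grundy value is 11.
Grundy values for heap B (subtraction set {2, 3, 4, 6}):
k:     0  1  2  3  4  5  6  7
g(k):  0  0  1  1  2  2  3  3
So g(7) = 3.
By the Sprague-Grundy theorem, the Grundy value of a sum of independent games is the XOR of the component values.
Combined value = 11 XOR 3 = 8.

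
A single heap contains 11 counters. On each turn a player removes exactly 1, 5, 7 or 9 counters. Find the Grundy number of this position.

1

Build the Grundy sequence with g(k) = mex{g(k−s) : s ∈ {1, 5, 7, 9}, s ≤ k}:
g(0) = mex{} = 0
g(1) = mex{0} = 1
g(2) = mex{1} = 0
g(3) = mex{0} = 1
g(4) = mex{1} = 0
g(5) = mex{0} = 1
g(6) = mex{1} = 0
g(7) = mex{0} = 1
g(8) = mex{1} = 0
g(9) = mex{0} = 1
g(10) = mex{1} = 0
g(11) = mex{0} = 1
So g(11) = 1.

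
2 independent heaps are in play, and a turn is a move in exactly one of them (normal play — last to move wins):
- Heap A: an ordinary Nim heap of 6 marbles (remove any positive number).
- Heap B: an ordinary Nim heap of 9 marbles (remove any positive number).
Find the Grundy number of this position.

15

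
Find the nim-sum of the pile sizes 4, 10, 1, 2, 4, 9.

Compute the nim-sum pairwise:
4 ^ 10 = 14
14 ^ 1 = 15
15 ^ 2 = 13
13 ^ 4 = 9
9 ^ 9 = 0

0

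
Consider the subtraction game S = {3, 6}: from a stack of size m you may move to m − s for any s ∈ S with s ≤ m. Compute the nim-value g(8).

2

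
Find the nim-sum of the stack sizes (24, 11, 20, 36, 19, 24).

Nim-sum: 24 ⊕ 11 ⊕ 20 ⊕ 36 ⊕ 19 ⊕ 24 = 40.

40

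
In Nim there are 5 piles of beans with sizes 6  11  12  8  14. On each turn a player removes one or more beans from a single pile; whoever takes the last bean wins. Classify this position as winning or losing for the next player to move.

Compute the nim-sum pairwise:
6 ^ 11 = 13
13 ^ 12 = 1
1 ^ 8 = 9
9 ^ 14 = 7
The nim-sum is 7 ≠ 0, so this is an N-position: the player to move can win.

Winning position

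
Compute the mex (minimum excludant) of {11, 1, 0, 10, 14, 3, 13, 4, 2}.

5

The values 0, 1, 2, 3, 4 are all present; 5 is the first non-negative integer missing from the set.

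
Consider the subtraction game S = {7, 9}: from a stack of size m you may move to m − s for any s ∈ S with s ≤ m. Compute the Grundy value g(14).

Build the Grundy sequence with g(k) = mex{g(k−s) : s ∈ {7, 9}, s ≤ k}:
k:     0  1  2  3  4  5  6  7  8  9 10 11 12 13 14
g(k):  0  0  0  0  0  0  0  1  1  1  1  1  1  1  2
So g(14) = 2.

2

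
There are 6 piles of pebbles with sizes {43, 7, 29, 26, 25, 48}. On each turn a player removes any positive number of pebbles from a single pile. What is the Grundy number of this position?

2

Compute the nim-sum pairwise:
43 XOR 7 = 44
44 XOR 29 = 49
49 XOR 26 = 43
43 XOR 25 = 50
50 XOR 48 = 2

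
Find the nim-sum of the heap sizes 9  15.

6

Compute the nim-sum pairwise:
9 ^ 15 = 6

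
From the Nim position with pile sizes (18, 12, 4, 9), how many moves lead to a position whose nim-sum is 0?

1

Nim-sum: 18 XOR 12 XOR 4 XOR 9 = 19.
The overall nim-sum is X = 19. A pile of size p has a winning move iff p XOR X < p (reduce it to p XOR X).
  18: 18 XOR 19 = 1 < 18 — winning move (to 1).
  12: 12 XOR 19 = 31 ≥ 12 — no move.
  4: 4 XOR 19 = 23 ≥ 4 — no move.
  9: 9 XOR 19 = 26 ≥ 9 — no move.
That gives 1 winning move.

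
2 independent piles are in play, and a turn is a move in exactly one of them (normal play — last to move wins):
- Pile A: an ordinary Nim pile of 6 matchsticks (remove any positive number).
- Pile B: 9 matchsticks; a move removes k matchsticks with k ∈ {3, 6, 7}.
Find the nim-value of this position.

Pile A is a plain Nim pile of size 6, so its Grundy value is 6.
Grundy values for pile B (subtraction set {3, 6, 7}):
g(0) = mex{} = 0
g(1) = mex{} = 0
g(2) = mex{} = 0
g(3) = mex{0} = 1
g(4) = mex{0} = 1
g(5) = mex{0} = 1
g(6) = mex{0,1} = 2
g(7) = mex{0,1} = 2
g(8) = mex{0,1} = 2
g(9) = mex{0,1,2} = 3
So g(9) = 3.
The value of a disjunctive sum is the nim-sum of the parts.
Combined value = 6 ⊕ 3 = 5.

5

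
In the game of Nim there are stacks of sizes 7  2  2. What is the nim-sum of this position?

7

Write each in binary and XOR column by column:
  111  (7)
  010  (2)
  010  (2)
  ---
  111  (7)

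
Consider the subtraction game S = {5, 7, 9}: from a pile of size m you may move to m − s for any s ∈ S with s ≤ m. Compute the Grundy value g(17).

0

Compute g(0), g(1), … for moves {5, 7, 9}:
k:     0  1  2  3  4  5  6  7  8  9 10 11 12 13 14 15 16 17
g(k):  0  0  0  0  0  1  1  1  1  1  2  2  2  2  0  0  0  0
So g(17) = 0.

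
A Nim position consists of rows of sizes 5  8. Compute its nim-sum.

In binary:
  0101  (5)
  1000  (8)
  ----
  1101  (13)

13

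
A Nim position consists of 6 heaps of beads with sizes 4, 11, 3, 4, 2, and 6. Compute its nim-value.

12

Nim-sum: 4 ⊕ 11 ⊕ 3 ⊕ 4 ⊕ 2 ⊕ 6 = 12.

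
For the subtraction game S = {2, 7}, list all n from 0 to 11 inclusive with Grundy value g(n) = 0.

Build the Grundy sequence with g(k) = mex{g(k−s) : s ∈ {2, 7}, s ≤ k}:
g(0) = mex{} = 0
g(1) = mex{} = 0
g(2) = mex{0} = 1
g(3) = mex{0} = 1
g(4) = mex{1} = 0
g(5) = mex{1} = 0
g(6) = mex{0} = 1
g(7) = mex{0} = 1
g(8) = mex{0,1} = 2
g(9) = mex{1} = 0
g(10) = mex{1,2} = 0
g(11) = mex{0} = 1
The P-positions (g = 0) in 0..11 are 0, 1, 4, 5, 9, 10.

0, 1, 4, 5, 9, 10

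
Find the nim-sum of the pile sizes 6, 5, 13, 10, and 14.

10

In binary:
  0110  (6)
  0101  (5)
  1101  (13)
  1010  (10)
  1110  (14)
  ----
  1010  (10)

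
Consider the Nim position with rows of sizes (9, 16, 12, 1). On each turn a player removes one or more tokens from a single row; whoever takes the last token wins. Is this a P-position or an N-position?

N-position

Compute the nim-sum pairwise:
9 ^ 16 = 25
25 ^ 12 = 21
21 ^ 1 = 20
The nim-sum is 20 ≠ 0, so this is an N-position: the player to move can win.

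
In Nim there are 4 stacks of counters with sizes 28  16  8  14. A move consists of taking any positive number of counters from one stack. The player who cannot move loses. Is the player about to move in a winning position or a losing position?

Winning position

In binary:
  11100  (28)
  10000  (16)
  01000  (8)
  01110  (14)
  -----
  01010  (10)
The nim-sum is 10 ≠ 0, so this is an N-position: the player to move can win.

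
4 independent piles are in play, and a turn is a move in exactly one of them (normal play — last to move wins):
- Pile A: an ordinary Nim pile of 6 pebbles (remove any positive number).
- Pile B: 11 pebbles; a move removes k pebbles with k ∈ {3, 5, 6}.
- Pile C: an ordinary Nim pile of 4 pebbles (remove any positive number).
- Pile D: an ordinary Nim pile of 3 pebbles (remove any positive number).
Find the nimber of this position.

Pile A is a plain Nim pile of size 6, so its Grundy value is 6.
Grundy values for pile B (subtraction set {3, 5, 6}):
g(0) = mex{} = 0
g(1) = mex{} = 0
g(2) = mex{} = 0
g(3) = mex{0} = 1
g(4) = mex{0} = 1
g(5) = mex{0} = 1
g(6) = mex{0,1} = 2
g(7) = mex{0,1} = 2
g(8) = mex{0,1} = 2
g(9) = mex{1,2} = 0
g(10) = mex{1,2} = 0
g(11) = mex{1,2} = 0
So g(11) = 0.
Pile C is a plain Nim pile of size 4, so its Grundy value is 4.
Pile D is a plain Nim pile of size 3, so its Grundy value is 3.
The value of a disjunctive sum is the nim-sum of the parts.
Combined value = 6 XOR 0 XOR 4 XOR 3 = 1.

1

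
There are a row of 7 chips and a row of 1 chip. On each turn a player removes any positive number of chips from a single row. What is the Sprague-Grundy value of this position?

In binary:
  111  (7)
  001  (1)
  ---
  110  (6)

6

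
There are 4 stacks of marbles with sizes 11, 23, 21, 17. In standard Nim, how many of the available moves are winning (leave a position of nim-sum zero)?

Nim-sum: 11 ⊕ 23 ⊕ 21 ⊕ 17 = 24.
The overall nim-sum is X = 24. A stack of size p has a winning move iff p XOR X < p (reduce it to p XOR X).
  11: 11 XOR 24 = 19 ≥ 11 — no move.
  23: 23 XOR 24 = 15 < 23 — winning move (to 15).
  21: 21 XOR 24 = 13 < 21 — winning move (to 13).
  17: 17 XOR 24 = 9 < 17 — winning move (to 9).
That gives 3 winning moves.

3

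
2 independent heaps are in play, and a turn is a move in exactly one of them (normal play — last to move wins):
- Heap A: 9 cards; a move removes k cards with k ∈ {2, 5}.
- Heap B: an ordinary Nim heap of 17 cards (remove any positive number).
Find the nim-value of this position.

16

For heap A, compute g(0), g(1), … with moves {2, 5}:
g(0) = mex{} = 0
g(1) = mex{} = 0
g(2) = mex{0} = 1
g(3) = mex{0} = 1
g(4) = mex{1} = 0
g(5) = mex{0,1} = 2
g(6) = mex{0} = 1
g(7) = mex{1,2} = 0
g(8) = mex{1} = 0
g(9) = mex{0} = 1
So g(9) = 1.
Heap B is a plain Nim heap of size 17, so its Grundy value is 17.
By the Sprague-Grundy theorem, the Grundy value of a sum of independent games is the XOR of the component values.
Combined value = 1 XOR 17 = 16.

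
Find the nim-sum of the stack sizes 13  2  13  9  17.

Compute the nim-sum pairwise:
13 ⊕ 2 = 15
15 ⊕ 13 = 2
2 ⊕ 9 = 11
11 ⊕ 17 = 26

26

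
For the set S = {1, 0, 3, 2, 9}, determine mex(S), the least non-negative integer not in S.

4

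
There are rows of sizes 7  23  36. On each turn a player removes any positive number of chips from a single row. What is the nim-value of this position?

52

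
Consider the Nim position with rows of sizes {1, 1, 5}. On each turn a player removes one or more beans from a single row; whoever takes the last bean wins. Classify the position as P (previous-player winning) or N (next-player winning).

N-position

Compute the nim-sum pairwise:
1 ⊕ 1 = 0
0 ⊕ 5 = 5
The nim-sum is 5 ≠ 0, so this is an N-position: the player to move can win.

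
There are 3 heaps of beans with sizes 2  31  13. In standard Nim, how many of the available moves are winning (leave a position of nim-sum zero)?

1

Compute the nim-sum pairwise:
2 XOR 31 = 29
29 XOR 13 = 16
The overall nim-sum is X = 16. A heap of size p has a winning move iff p XOR X < p (reduce it to p XOR X).
  2: 2 XOR 16 = 18 ≥ 2 — no move.
  31: 31 XOR 16 = 15 < 31 — winning move (to 15).
  13: 13 XOR 16 = 29 ≥ 13 — no move.
That gives 1 winning move.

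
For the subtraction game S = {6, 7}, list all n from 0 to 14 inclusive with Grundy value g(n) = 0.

0, 1, 2, 3, 4, 5, 13, 14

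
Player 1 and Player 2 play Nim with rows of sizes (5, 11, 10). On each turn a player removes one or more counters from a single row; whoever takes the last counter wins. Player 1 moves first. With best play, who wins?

Player 1 wins

Nim-sum: 5 ^ 11 ^ 10 = 4.
The nim-sum is 4 ≠ 0, so this is an N-position: the player to move can win; Player 1 has a winning move.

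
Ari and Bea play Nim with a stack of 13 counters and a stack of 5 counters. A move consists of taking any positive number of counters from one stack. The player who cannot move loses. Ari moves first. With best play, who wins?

Compute the nim-sum pairwise:
13 XOR 5 = 8
The nim-sum is 8 ≠ 0, so this is an N-position: the player to move can win; Ari has a winning move.

Ari wins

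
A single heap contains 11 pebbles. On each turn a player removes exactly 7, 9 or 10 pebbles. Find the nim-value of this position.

1

Build the Grundy sequence with g(k) = mex{g(k−s) : s ∈ {7, 9, 10}, s ≤ k}:
g(0) = mex{} = 0
g(1) = mex{} = 0
g(2) = mex{} = 0
g(3) = mex{} = 0
g(4) = mex{} = 0
g(5) = mex{} = 0
g(6) = mex{} = 0
g(7) = mex{0} = 1
g(8) = mex{0} = 1
g(9) = mex{0} = 1
g(10) = mex{0} = 1
g(11) = mex{0} = 1
So g(11) = 1.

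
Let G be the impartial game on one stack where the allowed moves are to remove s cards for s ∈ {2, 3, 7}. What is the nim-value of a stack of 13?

1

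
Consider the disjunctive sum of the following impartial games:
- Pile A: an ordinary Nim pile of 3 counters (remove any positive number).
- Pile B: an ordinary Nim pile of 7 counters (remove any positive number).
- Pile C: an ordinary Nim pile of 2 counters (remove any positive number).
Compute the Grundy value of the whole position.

6

Pile A is a plain Nim pile of size 3, so its Grundy value is 3.
Pile B is a plain Nim pile of size 7, so its Grundy value is 7.
Pile C is a plain Nim pile of size 2, so its Grundy value is 2.
The value of a disjunctive sum is the nim-sum of the parts.
Combined value = 3 ⊕ 7 ⊕ 2 = 6.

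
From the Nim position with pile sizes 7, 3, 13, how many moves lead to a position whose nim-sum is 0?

In binary:
  0111  (7)
  0011  (3)
  1101  (13)
  ----
  1001  (9)
The overall nim-sum is X = 9. A pile of size p has a winning move iff p XOR X < p (reduce it to p XOR X).
  7: 7 XOR 9 = 14 ≥ 7 — no move.
  3: 3 XOR 9 = 10 ≥ 3 — no move.
  13: 13 XOR 9 = 4 < 13 — winning move (to 4).
That gives 1 winning move.

1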